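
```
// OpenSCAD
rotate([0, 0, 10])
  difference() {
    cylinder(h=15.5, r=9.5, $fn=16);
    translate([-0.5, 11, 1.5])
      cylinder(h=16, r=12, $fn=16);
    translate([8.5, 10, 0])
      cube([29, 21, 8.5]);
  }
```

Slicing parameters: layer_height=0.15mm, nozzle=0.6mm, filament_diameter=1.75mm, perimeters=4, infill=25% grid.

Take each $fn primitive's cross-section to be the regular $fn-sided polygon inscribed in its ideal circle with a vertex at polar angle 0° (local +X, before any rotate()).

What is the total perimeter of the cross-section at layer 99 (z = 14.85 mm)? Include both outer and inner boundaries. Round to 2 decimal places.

56.12 mm

At z = 14.85 mm: the r=9.5 cylinder gives a regular 16-gon of circumradius 9.5 (constant along its height) (perimeter = 2·16·9.500·sin(180°/16) = 59.31 mm); the cylinder at (-0.5, 11): section is a regular 16-gon, circumradius r=12 (perimeter = 2·16·12.000·sin(180°/16) = 74.91 mm); the cube at (8.5, 10) does not reach this height (z outside [0, 8.5]); Taking the first minus the rest: starting from the r=9.5 cylinder, the r=12 cylinder at (-0.5, 11) partially overlaps it — only the 129.25 mm² overlap (of its 440.85 mm²) is removed, clipping the outline — boundary = 56.12 mm; (rotated 10° about Z; rotation is an isometry so areas/perimeters/island counts are preserved). Overall, the cross-section is a single solid region. Total boundary length (outer) = 56.12 mm.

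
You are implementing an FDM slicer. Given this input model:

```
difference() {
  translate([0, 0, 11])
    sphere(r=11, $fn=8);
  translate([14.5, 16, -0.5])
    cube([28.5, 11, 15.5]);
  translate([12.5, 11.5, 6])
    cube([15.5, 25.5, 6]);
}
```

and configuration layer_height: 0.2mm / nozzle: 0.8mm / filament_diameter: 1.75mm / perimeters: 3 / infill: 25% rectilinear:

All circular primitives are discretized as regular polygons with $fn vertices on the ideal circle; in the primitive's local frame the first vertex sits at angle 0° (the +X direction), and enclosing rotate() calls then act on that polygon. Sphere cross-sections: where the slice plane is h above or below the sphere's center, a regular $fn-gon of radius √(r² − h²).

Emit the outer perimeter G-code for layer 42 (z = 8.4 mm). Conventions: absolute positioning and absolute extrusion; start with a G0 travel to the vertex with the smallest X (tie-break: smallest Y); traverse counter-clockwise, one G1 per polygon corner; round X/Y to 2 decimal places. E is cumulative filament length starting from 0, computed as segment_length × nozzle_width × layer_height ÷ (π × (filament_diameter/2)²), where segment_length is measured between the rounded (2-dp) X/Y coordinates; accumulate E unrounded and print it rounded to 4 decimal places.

At z = 8.4 mm: the r=11 sphere contributes a regular 8-gon of circumradius √(11²−2.6²) = 10.688; the cube at (14.5, 16) is present — its section is the full 28.5×11 rectangle; the 15.5×25.5 cube at (12.5, 11.5) contributes its full rectangle; Taking the first minus the rest: starting from the r=11 sphere, the 28.5×11 cube at (14.5, 16) misses the remaining region (no effect); the 15.5×25.5 cube at (12.5, 11.5) misses the remaining region (no effect) — 1 connected region. The outline is a single polygon with 8 vertices. Extrusion per mm of travel: 0.8 × 0.2 / (π × 0.875²) = 0.066520. Accumulating E over each segment gives final E = 4.3543.

G0 X-10.69 Y0.00 Z8.40
G1 X-7.56 Y-7.56 E0.5443
G1 X0.00 Y-10.69 E1.0886
G1 X7.56 Y-7.56 E1.6329
G1 X10.69 Y0.00 E2.1772
G1 X7.56 Y7.56 E2.7215
G1 X0.00 Y10.69 E3.2657
G1 X-7.56 Y7.56 E3.8100
G1 X-10.69 Y0.00 E4.3543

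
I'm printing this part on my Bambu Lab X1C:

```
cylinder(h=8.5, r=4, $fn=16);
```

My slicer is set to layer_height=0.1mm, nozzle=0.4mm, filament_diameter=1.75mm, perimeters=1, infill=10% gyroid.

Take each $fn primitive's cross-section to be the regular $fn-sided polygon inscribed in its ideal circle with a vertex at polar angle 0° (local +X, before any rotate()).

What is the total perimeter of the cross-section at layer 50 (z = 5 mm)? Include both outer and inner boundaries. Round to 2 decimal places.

At z = 5 mm: the r=4 cylinder gives a regular 16-gon of circumradius 4 (constant along its height) (perimeter = 2·16·4.000·sin(180°/16) = 24.97 mm). Overall, the cross-section is a single solid region. Total boundary length (outer) = 24.97 mm.

24.97 mm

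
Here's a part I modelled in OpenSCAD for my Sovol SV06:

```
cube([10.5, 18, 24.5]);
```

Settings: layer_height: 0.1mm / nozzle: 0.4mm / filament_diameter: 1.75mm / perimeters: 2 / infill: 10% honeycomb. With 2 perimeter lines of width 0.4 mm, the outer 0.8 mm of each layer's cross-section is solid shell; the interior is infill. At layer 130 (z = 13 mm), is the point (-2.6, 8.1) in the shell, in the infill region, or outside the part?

At z = 13 mm: the cube is present — its section is the full 10.5×18 rectangle. Overall, the cross-section is a single solid region. The nearest boundary edge runs (0.00, 18.00)→(0.00, 0.00); distance from the point to it = 2.60 mm. The point is not inside any of the regions above, so it lies outside the cross-section (2.60 mm from the nearest boundary).

outside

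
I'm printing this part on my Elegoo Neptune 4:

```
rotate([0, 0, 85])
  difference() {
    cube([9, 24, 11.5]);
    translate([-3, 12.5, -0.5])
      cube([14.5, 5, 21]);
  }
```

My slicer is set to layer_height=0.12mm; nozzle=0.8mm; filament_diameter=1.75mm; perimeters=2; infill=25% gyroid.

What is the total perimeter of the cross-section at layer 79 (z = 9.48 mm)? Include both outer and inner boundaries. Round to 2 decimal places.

At z = 9.48 mm: the cube is present — its section is the full 9×24 rectangle (perimeter 66.00 mm); the 14.5×5 cube at (-3, 12.5) contributes its full rectangle (perimeter 39.00 mm); Taking the first minus the rest: starting from the 9×24 cube, the 14.5×5 cube at (-3, 12.5) partially overlaps it — only the 45.00 mm² overlap (of its 72.50 mm²) is removed, clipping the outline — boundary = 74.00 mm; (whole slice rotated 85° about Z — lengths, areas and connectivity unchanged). Overall, the cross-section has 2 separate islands. Total boundary length (outer) = 74.00 mm.

74.00 mm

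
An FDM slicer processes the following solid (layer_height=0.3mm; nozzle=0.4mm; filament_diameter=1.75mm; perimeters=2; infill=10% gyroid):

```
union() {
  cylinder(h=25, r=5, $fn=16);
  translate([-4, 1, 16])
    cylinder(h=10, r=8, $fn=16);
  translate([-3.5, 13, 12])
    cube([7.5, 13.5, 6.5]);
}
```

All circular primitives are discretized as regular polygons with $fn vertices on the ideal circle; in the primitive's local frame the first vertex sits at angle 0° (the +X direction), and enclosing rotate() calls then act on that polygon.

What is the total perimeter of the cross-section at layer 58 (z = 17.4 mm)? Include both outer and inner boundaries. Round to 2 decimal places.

At z = 17.4 mm: the r=5 cylinder contributes a regular 16-gon of circumradius 5 (perimeter = 2·16·5.000·sin(180°/16) = 31.21 mm); the cylinder at (-4, 1): section is a regular 16-gon, circumradius r=8 (perimeter = 2·16·8.000·sin(180°/16) = 49.94 mm); the cube at (-3.5, 13) is present — its section is the full 7.5×13.5 rectangle (perimeter 42.00 mm); Combining (union): the regions partially overlap (shared area 69.25 mm²), so the edge portions inside another operand are dropped and the merged outline is re-measured after clipping — boundary = 93.15 mm. Overall, the cross-section has 2 separate islands. Total boundary length (outer) = 93.15 mm.

93.15 mm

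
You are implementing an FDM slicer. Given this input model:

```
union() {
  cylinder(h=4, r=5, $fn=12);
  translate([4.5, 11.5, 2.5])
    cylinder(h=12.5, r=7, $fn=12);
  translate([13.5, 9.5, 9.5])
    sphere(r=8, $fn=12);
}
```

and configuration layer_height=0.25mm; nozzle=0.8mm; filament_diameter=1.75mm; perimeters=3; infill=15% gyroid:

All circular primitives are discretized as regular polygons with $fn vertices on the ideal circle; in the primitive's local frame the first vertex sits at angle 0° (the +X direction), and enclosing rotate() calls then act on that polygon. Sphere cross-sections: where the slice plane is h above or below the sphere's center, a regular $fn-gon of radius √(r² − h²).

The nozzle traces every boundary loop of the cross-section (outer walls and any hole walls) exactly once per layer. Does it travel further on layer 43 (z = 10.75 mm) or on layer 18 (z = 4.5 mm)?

Layer 43 (z = 10.75): the cylinder does not reach this height (z outside [0, 4]); the r=7 cylinder at (4.5, 11.5) contributes a regular 12-gon of circumradius 7 (perimeter = 2·12·7.000·sin(180°/12) = 43.48 mm); the r=8 sphere at (13.5, 9.5) contributes a regular 12-gon of circumradius √(8²−1.25²) = 7.902 (perimeter = 2·12·7.902·sin(180°/12) = 49.08 mm); Combining (union): the regions partially overlap (shared area 41.87 mm²), so the edge portions inside another operand are dropped and the merged outline is re-measured after clipping — boundary = 66.46 mm. So its perimeter = 66.46 mm. Layer 18 (z = 4.5): the cylinder is not intersected at this z (z outside [0, 4]); the cylinder at (4.5, 11.5): section is a regular 12-gon, circumradius r=7 (perimeter = 2·12·7.000·sin(180°/12) = 43.48 mm); the sphere at (13.5, 9.5): section is a regular 12-gon, circumradius = √(r²−h²) = √(8²−5²) = 6.245 (perimeter = 2·12·6.245·sin(180°/12) = 38.79 mm); Combining (union): the regions partially overlap (shared area 23.23 mm²), so the edge portions inside another operand are dropped and the merged outline is re-measured after clipping — boundary = 61.67 mm. So its perimeter = 61.67 mm. Layer 43 is larger (66.46 vs 61.67 mm).

layer 43 (z = 10.75 mm)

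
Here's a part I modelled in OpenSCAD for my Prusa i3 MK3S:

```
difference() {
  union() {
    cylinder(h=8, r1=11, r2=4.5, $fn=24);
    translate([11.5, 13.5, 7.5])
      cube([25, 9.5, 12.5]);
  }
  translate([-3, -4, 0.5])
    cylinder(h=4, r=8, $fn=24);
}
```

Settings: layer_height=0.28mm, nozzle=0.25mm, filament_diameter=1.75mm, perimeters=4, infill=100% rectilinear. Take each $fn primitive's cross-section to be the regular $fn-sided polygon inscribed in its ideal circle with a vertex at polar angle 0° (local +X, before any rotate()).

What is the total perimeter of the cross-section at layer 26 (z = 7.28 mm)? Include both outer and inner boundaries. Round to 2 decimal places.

31.86 mm

At z = 7.28 mm: the cone: at t=0.910 of its height the radius interpolates to r₁+(r₂−r₁)t = 5.085, giving a regular 24-gon of that circumradius (perimeter = 2·24·5.085·sin(180°/24) = 31.86 mm); the cube at (11.5, 13.5) is absent (z outside [7.5, 20]); Combining (union): only the cone is present, so the union is just that shape — boundary = 31.86 mm; the cylinder at (-3, -4) is not intersected at this z (z outside [0.5, 4.5]); Taking the first minus the rest: none of the subtracted shapes is present at this height, so that combined region is unchanged — boundary = 31.86 mm. Overall, the cross-section is a single solid region. Total boundary length (outer) = 31.86 mm.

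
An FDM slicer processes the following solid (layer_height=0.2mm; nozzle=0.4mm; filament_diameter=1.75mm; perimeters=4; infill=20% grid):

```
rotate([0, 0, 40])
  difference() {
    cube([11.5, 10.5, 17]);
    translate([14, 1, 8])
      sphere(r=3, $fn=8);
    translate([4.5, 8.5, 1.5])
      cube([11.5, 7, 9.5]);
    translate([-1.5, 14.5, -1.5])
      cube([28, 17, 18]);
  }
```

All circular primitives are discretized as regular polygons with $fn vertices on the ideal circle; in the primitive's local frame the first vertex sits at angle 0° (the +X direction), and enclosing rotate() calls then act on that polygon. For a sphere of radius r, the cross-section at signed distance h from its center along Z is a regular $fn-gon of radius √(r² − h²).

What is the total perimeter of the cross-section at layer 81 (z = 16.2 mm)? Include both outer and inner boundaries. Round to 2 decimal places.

At z = 16.2 mm: the cube (footprint 11.5×10.5) is included at this height (perimeter 44.00 mm); the sphere at (14, 1) does not reach this height (|z−center|=8.200 > r=3); the cube at (4.5, 8.5) is absent (z outside [1.5, 11]); the cube at (-1.5, 14.5) is present — its section is the full 28×17 rectangle (perimeter 90.00 mm); Taking the first minus the rest: starting from the 11.5×10.5 cube, the 28×17 cube at (-1.5, 14.5) misses the remaining region (no effect) — boundary = 44.00 mm; (whole slice rotated 40° about Z — lengths, areas and connectivity unchanged). Overall, the cross-section is a single solid region. Total boundary length (outer) = 44.00 mm.

44.00 mm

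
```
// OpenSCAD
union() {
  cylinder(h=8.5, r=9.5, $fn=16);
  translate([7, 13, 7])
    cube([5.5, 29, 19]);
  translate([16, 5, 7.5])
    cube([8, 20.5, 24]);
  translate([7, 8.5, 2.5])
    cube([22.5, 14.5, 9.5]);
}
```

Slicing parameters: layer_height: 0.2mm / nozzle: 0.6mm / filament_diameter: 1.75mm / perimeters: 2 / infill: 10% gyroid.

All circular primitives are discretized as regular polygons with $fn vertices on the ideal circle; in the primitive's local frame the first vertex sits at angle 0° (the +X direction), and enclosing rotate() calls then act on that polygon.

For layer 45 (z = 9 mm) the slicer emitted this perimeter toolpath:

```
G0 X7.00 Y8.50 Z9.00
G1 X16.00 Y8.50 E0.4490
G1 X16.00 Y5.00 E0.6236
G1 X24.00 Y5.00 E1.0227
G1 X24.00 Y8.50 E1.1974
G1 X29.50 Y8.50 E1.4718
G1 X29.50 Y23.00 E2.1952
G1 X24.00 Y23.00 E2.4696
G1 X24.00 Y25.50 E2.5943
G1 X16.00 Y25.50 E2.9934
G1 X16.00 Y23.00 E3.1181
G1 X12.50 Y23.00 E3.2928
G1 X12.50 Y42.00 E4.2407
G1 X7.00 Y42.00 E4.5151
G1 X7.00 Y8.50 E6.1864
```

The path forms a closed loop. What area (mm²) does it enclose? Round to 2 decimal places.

Apply the shoelace formula to the sequence of (X, Y) vertices; enclosed area = 478.75 mm².

478.75 mm²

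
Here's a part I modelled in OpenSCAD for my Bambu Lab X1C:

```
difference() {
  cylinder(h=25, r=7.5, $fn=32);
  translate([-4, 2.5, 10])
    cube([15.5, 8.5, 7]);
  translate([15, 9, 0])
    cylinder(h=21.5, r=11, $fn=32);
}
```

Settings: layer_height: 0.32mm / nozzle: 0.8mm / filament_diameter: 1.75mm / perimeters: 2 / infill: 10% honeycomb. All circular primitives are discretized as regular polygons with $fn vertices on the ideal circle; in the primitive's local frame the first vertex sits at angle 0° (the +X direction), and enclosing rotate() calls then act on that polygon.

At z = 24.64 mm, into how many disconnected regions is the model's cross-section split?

At z = 24.64 mm: the cylinder: section is a regular 32-gon, circumradius r=7.5; the cube at (-4, 2.5) does not reach this height (z outside [10, 17]); the cylinder at (15, 9) is not intersected at this z (z outside [0, 21.5]); Taking the first minus the rest: none of the subtracted shapes is present at this height, so the r=7.5 cylinder is unchanged — 1 connected region. The result has 1 disconnected region.

1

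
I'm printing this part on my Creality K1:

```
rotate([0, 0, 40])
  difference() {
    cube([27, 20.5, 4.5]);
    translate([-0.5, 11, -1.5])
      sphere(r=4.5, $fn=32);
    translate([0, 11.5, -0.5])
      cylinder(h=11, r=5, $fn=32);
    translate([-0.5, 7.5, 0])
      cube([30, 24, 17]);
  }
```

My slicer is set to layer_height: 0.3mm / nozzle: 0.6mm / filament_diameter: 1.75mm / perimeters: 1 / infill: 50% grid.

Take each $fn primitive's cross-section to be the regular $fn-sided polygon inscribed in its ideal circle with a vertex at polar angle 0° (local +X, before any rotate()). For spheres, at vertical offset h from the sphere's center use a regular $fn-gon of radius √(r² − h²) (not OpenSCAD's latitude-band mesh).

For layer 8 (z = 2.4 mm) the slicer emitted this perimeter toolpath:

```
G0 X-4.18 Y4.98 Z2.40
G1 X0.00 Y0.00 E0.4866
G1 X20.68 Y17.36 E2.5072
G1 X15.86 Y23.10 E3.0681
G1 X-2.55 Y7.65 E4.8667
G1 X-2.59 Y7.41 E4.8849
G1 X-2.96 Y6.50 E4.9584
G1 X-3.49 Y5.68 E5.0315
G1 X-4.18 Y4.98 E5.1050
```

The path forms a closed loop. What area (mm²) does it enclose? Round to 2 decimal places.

200.43 mm²

Apply the shoelace formula to the sequence of (X, Y) vertices; enclosed area = 200.43 mm².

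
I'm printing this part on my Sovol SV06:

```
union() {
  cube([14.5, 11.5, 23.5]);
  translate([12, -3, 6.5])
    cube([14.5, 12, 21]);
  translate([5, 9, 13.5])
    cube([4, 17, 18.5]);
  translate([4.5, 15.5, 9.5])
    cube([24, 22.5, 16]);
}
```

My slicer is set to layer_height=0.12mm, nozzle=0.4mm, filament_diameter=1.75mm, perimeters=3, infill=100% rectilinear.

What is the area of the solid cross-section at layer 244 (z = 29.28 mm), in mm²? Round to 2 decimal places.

68.00 mm²

At z = 29.28 mm: the cube does not reach this height (z outside [0, 23.5]); the cube at (12, -3) does not reach this height (z outside [6.5, 27.5]); the cube at (5, 9) (footprint 4×17) is included at this height (area 68.00 mm²); the cube at (4.5, 15.5) is absent (z outside [9.5, 25.5]); Merging all regions: only the 4×17 cube at (5, 9) is present, so the union is just that shape — area = 68.00 mm². Overall, the cross-section is a single solid region. Net area = 68.00 mm².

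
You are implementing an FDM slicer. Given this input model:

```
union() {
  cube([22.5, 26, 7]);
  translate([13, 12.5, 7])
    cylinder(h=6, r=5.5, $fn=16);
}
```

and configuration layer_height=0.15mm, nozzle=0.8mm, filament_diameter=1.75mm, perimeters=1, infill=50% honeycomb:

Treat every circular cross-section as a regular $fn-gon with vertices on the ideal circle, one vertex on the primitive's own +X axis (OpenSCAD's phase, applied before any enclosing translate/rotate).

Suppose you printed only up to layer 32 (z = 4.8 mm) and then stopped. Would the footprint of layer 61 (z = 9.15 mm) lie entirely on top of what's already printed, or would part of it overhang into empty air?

Compare the two slices. At z = 4.8: the cube (footprint 22.5×26) is included at this height (area 585.00 mm²); the cylinder at (13, 12.5) is not intersected at this z (z outside [7, 13]); Merging all regions: only the 22.5×26 cube is present, so the union is just that shape — area = 585.00 mm². At z = 9.15: the cube is not intersected at this z (z outside [0, 7]); the r=5.5 cylinder at (13, 12.5) contributes a regular 16-gon of circumradius 5.5 (area = (16/2)·5.500²·sin(360°/16) = 92.61 mm²); Combining (union): only the r=5.5 cylinder at (13, 12.5) is present, so the union is just that shape — area = 92.61 mm². Checking containment: the cross-section at z = 9.15 is a subset of the cross-section at z = 4.8.

entirely on top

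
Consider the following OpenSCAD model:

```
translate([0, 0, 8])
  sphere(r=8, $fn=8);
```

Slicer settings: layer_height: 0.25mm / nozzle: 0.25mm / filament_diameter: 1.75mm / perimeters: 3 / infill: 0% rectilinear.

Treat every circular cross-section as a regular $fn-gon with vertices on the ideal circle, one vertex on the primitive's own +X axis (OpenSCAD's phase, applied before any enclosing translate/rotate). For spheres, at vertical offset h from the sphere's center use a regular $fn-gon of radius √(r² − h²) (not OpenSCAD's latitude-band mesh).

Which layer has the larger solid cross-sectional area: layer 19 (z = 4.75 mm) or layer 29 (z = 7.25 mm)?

layer 29 (z = 7.25 mm)

Layer 19 (z = 4.75): the r=8 sphere contributes a regular 8-gon of circumradius √(8²−3.25²) = 7.310 (area = (8/2)·7.310²·sin(360°/8) = 151.14 mm²). So its area = 151.14 mm². Layer 29 (z = 7.25): the r=8 sphere slices to a regular 8-gon of circumradius 7.965 (√(r²−h²) with h=0.75 from center) (area = (8/2)·7.965²·sin(360°/8) = 179.43 mm²). So its area = 179.43 mm². Layer 29 is larger (179.43 vs 151.14 mm²).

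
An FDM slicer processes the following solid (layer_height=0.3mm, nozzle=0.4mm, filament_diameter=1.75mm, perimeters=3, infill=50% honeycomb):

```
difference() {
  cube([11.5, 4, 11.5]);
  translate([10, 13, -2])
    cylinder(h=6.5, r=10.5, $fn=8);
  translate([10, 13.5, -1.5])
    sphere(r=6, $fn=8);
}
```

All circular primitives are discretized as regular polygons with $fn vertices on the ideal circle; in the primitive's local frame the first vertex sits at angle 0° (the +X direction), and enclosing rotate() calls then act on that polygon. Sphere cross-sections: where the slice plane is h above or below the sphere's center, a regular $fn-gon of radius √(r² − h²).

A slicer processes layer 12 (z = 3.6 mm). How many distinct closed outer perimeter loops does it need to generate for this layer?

At z = 3.6 mm: the cube (footprint 11.5×4) is included at this height; the cylinder at (10, 13): section is a regular 8-gon, circumradius r=10.5; the r=6 sphere at (10, 13.5) slices to a regular 8-gon of circumradius 3.161 (√(r²−h²) with h=5.1 from center); Subtracting the remaining from the first: starting from the 11.5×4 cube, the r=10.5 cylinder at (10, 13) partially overlaps it — only the 4.50 mm² overlap (of its 311.83 mm²) is removed, clipping the outline; the r=6 sphere at (10, 13.5) misses the remaining region (no effect) — 1 connected region. The result has 1 disconnected region.

1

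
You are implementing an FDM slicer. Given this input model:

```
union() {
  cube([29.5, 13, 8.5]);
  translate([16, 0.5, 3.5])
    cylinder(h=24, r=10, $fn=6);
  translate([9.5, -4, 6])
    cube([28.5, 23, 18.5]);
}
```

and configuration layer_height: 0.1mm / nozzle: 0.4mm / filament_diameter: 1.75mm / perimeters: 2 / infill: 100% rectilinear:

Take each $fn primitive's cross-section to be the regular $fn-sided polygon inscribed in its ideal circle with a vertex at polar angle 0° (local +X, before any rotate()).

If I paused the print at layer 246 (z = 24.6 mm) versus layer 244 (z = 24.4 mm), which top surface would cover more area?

layer 244 (z = 24.4 mm)

Layer 246 (z = 24.6): the cube is absent (z outside [0, 8.5]); the r=10 cylinder at (16, 0.5) contributes a regular 6-gon of circumradius 10 (area = (6/2)·10.000²·sin(360°/6) = 259.81 mm²); the cube at (9.5, -4) is not intersected at this z (z outside [6, 24.5]); Taking the union: only the r=10 cylinder at (16, 0.5) is present, so the union is just that shape — area = 259.81 mm². So its area = 259.81 mm². Layer 244 (z = 24.4): the cube does not reach this height (z outside [0, 8.5]); the r=10 cylinder at (16, 0.5) contributes a regular 6-gon of circumradius 10 (area = (6/2)·10.000²·sin(360°/6) = 259.81 mm²); the cube at (9.5, -4) is present — its section is the full 28.5×23 rectangle (area 655.50 mm²); Merging all regions: the regions partially overlap — summed areas 915.31 mm² minus the doubly-counted overlap 187.70 mm² gives 727.61 mm² — area = 727.61 mm². So its area = 727.61 mm². Layer 244 is larger (727.61 vs 259.81 mm²).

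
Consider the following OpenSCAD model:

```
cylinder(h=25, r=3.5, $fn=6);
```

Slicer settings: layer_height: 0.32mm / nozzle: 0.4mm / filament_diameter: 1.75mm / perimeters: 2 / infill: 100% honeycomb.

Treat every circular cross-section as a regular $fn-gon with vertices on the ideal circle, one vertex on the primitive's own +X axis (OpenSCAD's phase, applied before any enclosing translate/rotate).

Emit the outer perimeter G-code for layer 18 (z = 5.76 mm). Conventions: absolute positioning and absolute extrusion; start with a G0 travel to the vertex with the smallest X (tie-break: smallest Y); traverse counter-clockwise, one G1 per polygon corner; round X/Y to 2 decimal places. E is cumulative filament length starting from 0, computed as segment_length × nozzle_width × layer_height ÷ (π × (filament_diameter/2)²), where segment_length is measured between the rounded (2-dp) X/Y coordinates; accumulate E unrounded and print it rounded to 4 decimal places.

G0 X-3.50 Y0.00 Z5.76
G1 X-1.75 Y-3.03 E0.1862
G1 X1.75 Y-3.03 E0.3725
G1 X3.50 Y0.00 E0.5587
G1 X1.75 Y3.03 E0.7449
G1 X-1.75 Y3.03 E0.9311
G1 X-3.50 Y0.00 E1.1173

At z = 5.76 mm: the r=3.5 cylinder gives a regular 6-gon of circumradius 3.5 (constant along its height). The outline is a single polygon with 6 vertices. Extrusion per mm of travel: 0.4 × 0.32 / (π × 0.875²) = 0.053216. Accumulating E over each segment gives final E = 1.1173.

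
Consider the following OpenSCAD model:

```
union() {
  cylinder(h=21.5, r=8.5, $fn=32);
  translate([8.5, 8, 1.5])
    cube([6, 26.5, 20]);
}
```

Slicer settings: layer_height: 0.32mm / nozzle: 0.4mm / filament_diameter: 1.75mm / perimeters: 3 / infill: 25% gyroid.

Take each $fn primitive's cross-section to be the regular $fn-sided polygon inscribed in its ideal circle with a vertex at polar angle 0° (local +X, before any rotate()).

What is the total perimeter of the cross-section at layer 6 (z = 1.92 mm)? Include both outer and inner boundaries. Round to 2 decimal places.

118.32 mm

At z = 1.92 mm: the r=8.5 cylinder contributes a regular 32-gon of circumradius 8.5 (perimeter = 2·32·8.500·sin(180°/32) = 53.32 mm); the 6×26.5 cube at (8.5, 8) contributes its full rectangle (perimeter 65.00 mm); Merging all regions: the 2 present regions are separate (no shared area or edge), so areas and boundary lengths simply add and each stays a separate island — boundary = 118.32 mm. Overall, the cross-section has 2 separate islands. Total boundary length (outer) = 118.32 mm.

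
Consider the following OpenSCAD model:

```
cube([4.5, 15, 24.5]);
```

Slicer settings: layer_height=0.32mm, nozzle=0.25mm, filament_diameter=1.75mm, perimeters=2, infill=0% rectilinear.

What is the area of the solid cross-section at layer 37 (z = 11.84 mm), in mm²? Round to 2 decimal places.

67.50 mm²

At z = 11.84 mm: the cube is present — its section is the full 4.5×15 rectangle (area 67.50 mm²). Overall, the cross-section is a single solid region. Net area = 67.50 mm².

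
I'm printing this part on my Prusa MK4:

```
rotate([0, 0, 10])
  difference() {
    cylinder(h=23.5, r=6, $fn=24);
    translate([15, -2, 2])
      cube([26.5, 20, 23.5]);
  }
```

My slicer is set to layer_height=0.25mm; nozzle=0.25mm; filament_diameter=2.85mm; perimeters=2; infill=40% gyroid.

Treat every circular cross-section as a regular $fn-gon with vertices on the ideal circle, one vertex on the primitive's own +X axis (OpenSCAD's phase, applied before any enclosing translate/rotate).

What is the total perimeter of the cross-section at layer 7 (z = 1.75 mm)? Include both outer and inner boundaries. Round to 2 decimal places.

At z = 1.75 mm: the r=6 cylinder contributes a regular 24-gon of circumradius 6 (perimeter = 2·24·6.000·sin(180°/24) = 37.59 mm); the cube at (15, -2) is not intersected at this z (z outside [2, 25.5]); After the difference (first − rest): none of the subtracted shapes is present at this height, so the r=6 cylinder is unchanged — boundary = 37.59 mm; (rotated 10° about Z; rotation is an isometry so areas/perimeters/island counts are preserved). Overall, the cross-section is a single solid region. Total boundary length (outer) = 37.59 mm.

37.59 mm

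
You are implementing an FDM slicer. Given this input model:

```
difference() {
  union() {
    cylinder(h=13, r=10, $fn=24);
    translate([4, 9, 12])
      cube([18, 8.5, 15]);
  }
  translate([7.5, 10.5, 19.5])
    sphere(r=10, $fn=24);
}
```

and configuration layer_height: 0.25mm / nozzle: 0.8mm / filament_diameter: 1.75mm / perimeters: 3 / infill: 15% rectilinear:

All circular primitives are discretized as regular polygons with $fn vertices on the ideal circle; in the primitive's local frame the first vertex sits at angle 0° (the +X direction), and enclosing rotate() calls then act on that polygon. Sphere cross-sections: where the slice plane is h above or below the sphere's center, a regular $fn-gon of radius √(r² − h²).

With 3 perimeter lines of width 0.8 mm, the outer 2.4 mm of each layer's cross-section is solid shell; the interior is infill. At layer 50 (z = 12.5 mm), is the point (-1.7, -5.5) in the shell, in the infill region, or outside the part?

At z = 12.5 mm: the r=10 cylinder gives a regular 24-gon of circumradius 10 (constant along its height); the 18×8.5 cube at (4, 9) contributes its full rectangle; Merging all regions: the regions partially overlap (shared area 0.01 mm²), so overlapping operands fuse into one piece — 1 connected region; the r=10 sphere at (7.5, 10.5) contributes a regular 24-gon of circumradius √(10²−7²) = 7.141; Taking the first minus the rest: starting from the result so far, the r=10 sphere at (7.5, 10.5) partially overlaps it — only the 109.98 mm² overlap (of its 158.40 mm²) is removed, clipping the outline — 3 connected regions. Overall, the cross-section has 3 separate islands. The nearest boundary edge runs (-2.59, -9.66)→(-5.00, -8.66); distance from the point to it = 4.18 mm. (Shell/infill is judged within the island containing the point — the largest one.) The point is inside the cross-section and 4.18 mm from the nearest boundary — more than the 2.4 mm shell width (3 × 0.8), so it's in the infill interior.

infill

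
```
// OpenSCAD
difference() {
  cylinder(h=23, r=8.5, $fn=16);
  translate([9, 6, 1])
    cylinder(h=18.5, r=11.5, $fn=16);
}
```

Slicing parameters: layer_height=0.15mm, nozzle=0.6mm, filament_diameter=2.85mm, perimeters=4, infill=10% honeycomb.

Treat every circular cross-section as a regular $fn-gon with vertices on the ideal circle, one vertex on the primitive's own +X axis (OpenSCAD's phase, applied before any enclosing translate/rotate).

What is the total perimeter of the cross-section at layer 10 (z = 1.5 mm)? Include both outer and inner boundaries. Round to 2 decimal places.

At z = 1.5 mm: the r=8.5 cylinder gives a regular 16-gon of circumradius 8.5 (constant along its height) (perimeter = 2·16·8.500·sin(180°/16) = 53.06 mm); the r=11.5 cylinder at (9, 6) gives a regular 16-gon of circumradius 11.5 (constant along its height) (perimeter = 2·16·11.500·sin(180°/16) = 71.79 mm); Taking the first minus the rest: starting from the r=8.5 cylinder, the r=11.5 cylinder at (9, 6) partially overlaps it — only the 101.40 mm² overlap (of its 404.88 mm²) is removed, clipping the outline — boundary = 49.90 mm. Overall, the cross-section is a single solid region. Total boundary length (outer) = 49.90 mm.

49.90 mm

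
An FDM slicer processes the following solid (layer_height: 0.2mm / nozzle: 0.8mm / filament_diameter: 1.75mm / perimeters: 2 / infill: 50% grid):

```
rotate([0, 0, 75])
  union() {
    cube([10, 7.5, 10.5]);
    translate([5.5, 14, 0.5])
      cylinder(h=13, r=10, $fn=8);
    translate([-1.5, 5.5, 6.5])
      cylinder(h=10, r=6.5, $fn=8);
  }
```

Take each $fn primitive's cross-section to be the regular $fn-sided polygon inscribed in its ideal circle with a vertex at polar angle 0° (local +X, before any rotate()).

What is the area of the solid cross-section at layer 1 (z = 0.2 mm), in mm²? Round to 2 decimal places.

At z = 0.2 mm: the 10×7.5 cube contributes its full rectangle (area 75.00 mm²); the cylinder at (5.5, 14) is not intersected at this z (z outside [0.5, 13.5]); the cylinder at (-1.5, 5.5) does not reach this height (z outside [6.5, 16.5]); Taking the union: only the 10×7.5 cube is present, so the union is just that shape — area = 75.00 mm²; (whole slice rotated 75° about Z — lengths, areas and connectivity unchanged). Overall, the cross-section is a single solid region. Net area = 75.00 mm².

75.00 mm²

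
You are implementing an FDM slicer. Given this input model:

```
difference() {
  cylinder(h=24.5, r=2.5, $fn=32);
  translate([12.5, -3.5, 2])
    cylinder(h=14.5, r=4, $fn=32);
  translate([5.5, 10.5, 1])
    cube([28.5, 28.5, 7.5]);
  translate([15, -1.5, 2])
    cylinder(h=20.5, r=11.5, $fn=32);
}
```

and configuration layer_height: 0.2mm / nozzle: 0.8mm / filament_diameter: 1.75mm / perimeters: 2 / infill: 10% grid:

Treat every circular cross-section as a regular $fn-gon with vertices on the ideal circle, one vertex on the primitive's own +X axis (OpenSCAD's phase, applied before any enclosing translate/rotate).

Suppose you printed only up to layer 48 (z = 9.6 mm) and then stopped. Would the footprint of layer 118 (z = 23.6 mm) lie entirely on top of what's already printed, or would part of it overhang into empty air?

entirely on top

Compare the two slices. At z = 9.6: the cylinder: section is a regular 32-gon, circumradius r=2.5 (area = (32/2)·2.500²·sin(360°/32) = 19.51 mm²); the cylinder at (12.5, -3.5): section is a regular 32-gon, circumradius r=4 (area = (32/2)·4.000²·sin(360°/32) = 49.94 mm²); the cube at (5.5, 10.5) is absent (z outside [1, 8.5]); the cylinder at (15, -1.5): section is a regular 32-gon, circumradius r=11.5 (area = (32/2)·11.500²·sin(360°/32) = 412.81 mm²); Subtracting the remaining from the first: starting from the r=2.5 cylinder (19.51 mm²), the r=4 cylinder at (12.5, -3.5) misses the remaining region (no effect); the r=11.5 cylinder at (15, -1.5) misses the remaining region (no effect) — area = 19.51 mm². At z = 23.6: the cylinder: section is a regular 32-gon, circumradius r=2.5 (area = (32/2)·2.500²·sin(360°/32) = 19.51 mm²); the cylinder at (12.5, -3.5) does not reach this height (z outside [2, 16.5]); the cube at (5.5, 10.5) is not intersected at this z (z outside [1, 8.5]); the cylinder at (15, -1.5) is absent (z outside [2, 22.5]); Subtracting the remaining from the first: none of the subtracted shapes is present at this height, so the r=2.5 cylinder is unchanged — area = 19.51 mm². Checking containment: the cross-section at z = 23.6 is a subset of the cross-section at z = 9.6.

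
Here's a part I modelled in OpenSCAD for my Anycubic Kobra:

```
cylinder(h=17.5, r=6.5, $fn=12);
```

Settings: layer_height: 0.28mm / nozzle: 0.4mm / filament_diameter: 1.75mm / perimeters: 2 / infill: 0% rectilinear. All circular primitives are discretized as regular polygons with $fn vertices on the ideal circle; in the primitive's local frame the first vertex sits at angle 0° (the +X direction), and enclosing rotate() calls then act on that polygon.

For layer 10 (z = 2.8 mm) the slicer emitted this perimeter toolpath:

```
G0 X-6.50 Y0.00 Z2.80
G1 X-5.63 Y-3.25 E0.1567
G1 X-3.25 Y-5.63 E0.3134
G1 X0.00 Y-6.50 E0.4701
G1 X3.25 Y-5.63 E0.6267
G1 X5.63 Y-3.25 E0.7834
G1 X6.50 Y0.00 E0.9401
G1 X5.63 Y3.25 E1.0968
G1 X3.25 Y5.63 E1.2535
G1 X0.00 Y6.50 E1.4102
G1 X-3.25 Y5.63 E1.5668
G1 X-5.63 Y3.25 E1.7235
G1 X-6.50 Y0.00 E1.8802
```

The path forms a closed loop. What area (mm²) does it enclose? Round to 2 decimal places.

Apply the shoelace formula to the sequence of (X, Y) vertices; enclosed area = 126.77 mm².

126.77 mm²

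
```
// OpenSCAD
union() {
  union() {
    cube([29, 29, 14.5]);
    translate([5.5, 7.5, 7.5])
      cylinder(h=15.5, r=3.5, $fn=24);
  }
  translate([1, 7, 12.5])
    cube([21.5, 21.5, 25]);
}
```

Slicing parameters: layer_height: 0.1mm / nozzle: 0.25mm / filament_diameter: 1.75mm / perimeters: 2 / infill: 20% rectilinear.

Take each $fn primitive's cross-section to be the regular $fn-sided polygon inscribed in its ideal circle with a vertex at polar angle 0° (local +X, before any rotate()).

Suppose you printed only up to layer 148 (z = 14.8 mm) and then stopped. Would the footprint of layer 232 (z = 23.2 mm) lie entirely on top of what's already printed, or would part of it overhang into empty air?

Compare the two slices. At z = 14.8: the cube is absent (z outside [0, 14.5]); the cylinder at (5.5, 7.5): section is a regular 24-gon, circumradius r=3.5 (area = (24/2)·3.500²·sin(360°/24) = 38.05 mm²); Merging all regions: only the r=3.5 cylinder at (5.5, 7.5) is present, so the union is just that shape — area = 38.05 mm²; the cube at (1, 7) is present — its section is the full 21.5×21.5 rectangle (area 462.25 mm²); Combining (union): the regions partially overlap — summed areas 500.30 mm² minus the doubly-counted overlap 22.49 mm² gives 477.81 mm² — area = 477.81 mm². At z = 23.2: the cube is not intersected at this z (z outside [0, 14.5]); the cylinder at (5.5, 7.5) does not reach this height (z outside [7.5, 23]); Merging all regions: nothing is present at this height; the 21.5×21.5 cube at (1, 7) contributes its full rectangle (area 462.25 mm²); Merging all regions: only the 21.5×21.5 cube at (1, 7) is present, so the union is just that shape — area = 462.25 mm². Checking containment: the cross-section at z = 23.2 is a subset of the cross-section at z = 14.8.

entirely on top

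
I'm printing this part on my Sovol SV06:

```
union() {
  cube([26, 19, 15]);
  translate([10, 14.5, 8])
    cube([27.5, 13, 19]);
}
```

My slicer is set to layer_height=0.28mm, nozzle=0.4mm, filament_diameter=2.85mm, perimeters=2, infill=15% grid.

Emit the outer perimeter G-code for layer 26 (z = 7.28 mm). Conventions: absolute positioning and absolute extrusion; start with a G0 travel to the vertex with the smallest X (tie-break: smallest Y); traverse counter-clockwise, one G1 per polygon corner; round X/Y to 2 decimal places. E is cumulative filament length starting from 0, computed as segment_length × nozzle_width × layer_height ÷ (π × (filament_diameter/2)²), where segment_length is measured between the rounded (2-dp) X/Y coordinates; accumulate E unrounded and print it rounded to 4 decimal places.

G0 X0.00 Y0.00 Z7.28
G1 X26.00 Y0.00 E0.4565
G1 X26.00 Y19.00 E0.7900
G1 X0.00 Y19.00 E1.2465
G1 X0.00 Y0.00 E1.5801

At z = 7.28 mm: the cube is present — its section is the full 26×19 rectangle; the cube at (10, 14.5) does not reach this height (z outside [8, 27]); Merging all regions: only the 26×19 cube is present, so the union is just that shape — 1 connected region. The outline is a single polygon with 4 vertices. Extrusion per mm of travel: 0.4 × 0.28 / (π × 1.425²) = 0.017557. Accumulating E over each segment gives final E = 1.5801.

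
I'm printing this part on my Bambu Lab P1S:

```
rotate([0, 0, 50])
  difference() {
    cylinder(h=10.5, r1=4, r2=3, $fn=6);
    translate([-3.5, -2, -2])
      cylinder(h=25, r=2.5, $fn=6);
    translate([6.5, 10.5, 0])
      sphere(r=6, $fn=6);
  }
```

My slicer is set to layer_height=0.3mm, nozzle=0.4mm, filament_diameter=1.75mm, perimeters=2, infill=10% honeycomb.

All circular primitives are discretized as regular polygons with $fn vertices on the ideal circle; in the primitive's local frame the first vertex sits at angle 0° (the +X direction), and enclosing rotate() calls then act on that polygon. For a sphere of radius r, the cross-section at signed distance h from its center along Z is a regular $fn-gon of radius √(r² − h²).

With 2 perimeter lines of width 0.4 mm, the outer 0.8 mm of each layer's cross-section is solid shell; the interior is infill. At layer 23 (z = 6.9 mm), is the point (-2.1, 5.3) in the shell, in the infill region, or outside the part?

outside

At z = 6.9 mm: the cone (r1=4→r2=3) has section circumradius 3.343 here — a regular 6-gon; the r=2.5 cylinder at (-3.5, -2) contributes a regular 6-gon of circumradius 2.5; the sphere at (6.5, 10.5) does not reach this height (|z−center|=6.900 > r=6); Subtracting the remaining from the first: starting from the cone, the r=2.5 cylinder at (-3.5, -2) partially overlaps it — only the 3.16 mm² overlap (of its 16.24 mm²) is removed, clipping the outline — 1 connected region; (whole slice rotated 50° about Z — lengths, areas and connectivity unchanged). Overall, the cross-section is a single solid region. Undo the 50° rotation: the query point maps to (2.710, 5.015) in the un-rotated model frame. The nearest boundary edge runs (-1.67, 2.89)→(1.67, 2.89); distance from the point to it = 2.36 mm. The point is not inside any of the regions above, so it lies outside the cross-section (2.36 mm from the nearest boundary).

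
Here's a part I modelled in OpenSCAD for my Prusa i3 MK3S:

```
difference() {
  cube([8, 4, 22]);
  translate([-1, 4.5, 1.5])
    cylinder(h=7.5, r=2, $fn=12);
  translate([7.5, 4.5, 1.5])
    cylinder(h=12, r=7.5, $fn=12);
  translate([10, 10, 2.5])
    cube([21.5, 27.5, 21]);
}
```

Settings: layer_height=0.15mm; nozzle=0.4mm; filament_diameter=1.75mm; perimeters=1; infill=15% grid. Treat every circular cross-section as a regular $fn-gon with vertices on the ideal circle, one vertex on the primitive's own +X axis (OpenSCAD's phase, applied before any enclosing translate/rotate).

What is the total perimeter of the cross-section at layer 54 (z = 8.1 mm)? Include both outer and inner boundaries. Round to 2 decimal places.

8.57 mm

At z = 8.1 mm: the 8×4 cube contributes its full rectangle (perimeter 24.00 mm); the cylinder at (-1, 4.5): section is a regular 12-gon, circumradius r=2 (perimeter = 2·12·2.000·sin(180°/12) = 12.42 mm); the r=7.5 cylinder at (7.5, 4.5) gives a regular 12-gon of circumradius 7.5 (constant along its height) (perimeter = 2·12·7.500·sin(180°/12) = 46.59 mm); the 21.5×27.5 cube at (10, 10) contributes its full rectangle (perimeter 98.00 mm); After the difference (first − rest): starting from the 8×4 cube, the r=2 cylinder at (-1, 4.5) partially overlaps it — only the 0.67 mm² overlap (of its 12.00 mm²) is removed, clipping the outline; the r=7.5 cylinder at (7.5, 4.5) partially overlaps it — only the 28.73 mm² overlap (of its 168.75 mm²) is removed, clipping the outline; the 21.5×27.5 cube at (10, 10) misses the remaining region (no effect) — boundary = 8.57 mm. Overall, the cross-section is a single solid region. Total boundary length (outer) = 8.57 mm.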